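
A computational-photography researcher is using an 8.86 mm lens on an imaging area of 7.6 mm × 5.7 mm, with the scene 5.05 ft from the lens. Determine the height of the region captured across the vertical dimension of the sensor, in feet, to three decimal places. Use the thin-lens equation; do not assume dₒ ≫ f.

3.230 ft

dₒ: 5.05 ft × 304.8 mm/ft = 1539.24 mm.
Similar triangles through the lens centre give W/dₒ = h/dᵢ; with 1/f = 1/dₒ + 1/dᵢ this gives W = h·(dₒ − f)/f.
W = 5.7 mm × (1539.24 − 8.86) / 8.86 = 5.7 × 172.7291 ≈ 984.556 mm = 984.556/304.8 ft = 3.23017 ft.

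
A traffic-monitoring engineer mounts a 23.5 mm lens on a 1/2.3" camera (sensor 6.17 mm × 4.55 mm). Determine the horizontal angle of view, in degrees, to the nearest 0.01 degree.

Angle of view α = 2·arctan(w/2f) with w = 6.17 mm and f = 23.5 mm.
w/2f = 0.13128; arctan(0.13128) ≈ 7.4788°, so α ≈ 14.9577°.

14.96°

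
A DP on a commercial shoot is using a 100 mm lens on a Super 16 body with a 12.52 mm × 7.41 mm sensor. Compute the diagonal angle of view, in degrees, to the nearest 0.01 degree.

8.32°

Sensor diagonal = √(12.52² + 7.41²) = √211.6585 ≈ 14.5485 mm.
Angle of view α = 2·arctan(d/2f) with d = 14.5485 mm and f = 100 mm.
d/2f = 0.07274; arctan(0.07274) ≈ 4.1605°, so α ≈ 8.3210°.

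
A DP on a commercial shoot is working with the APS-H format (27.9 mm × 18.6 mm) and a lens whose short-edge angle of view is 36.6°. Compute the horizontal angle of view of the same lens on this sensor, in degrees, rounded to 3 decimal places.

52.770°

From the short-edge AOV: f = 18.6 / (2·tan(18.3°)) = 18.6 / 0.66144 ≈ 28.1206 mm.
Horizontal AOV = 2·arctan(27.9 / (2 × 28.1206)) = 2·arctan(0.49608) ≈ 52.7700°.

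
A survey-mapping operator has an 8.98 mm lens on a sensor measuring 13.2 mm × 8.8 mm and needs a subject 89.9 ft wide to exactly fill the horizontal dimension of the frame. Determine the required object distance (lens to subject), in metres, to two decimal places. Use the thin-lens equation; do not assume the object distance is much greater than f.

18.65 m

W: 89.9 ft × 304.8 mm/ft = 27401.52 mm.
Magnification m = w/W = dᵢ/dₒ; combined with 1/f = 1/dₒ + 1/dᵢ this gives dₒ = f·(1 + W/w).
dₒ = 8.98 mm × (1 + 27401.5/13.2) = 8.98 × 2076.8727 ≈ 18650.316 mm = 18.6503 m.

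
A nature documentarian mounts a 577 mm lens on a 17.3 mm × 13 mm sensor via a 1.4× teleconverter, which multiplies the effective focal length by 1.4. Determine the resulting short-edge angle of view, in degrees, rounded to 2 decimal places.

Effective focal length f = 577 × 1.4 = 807.8 mm.
α = 2·arctan(13 / (2 × 807.8)) = 2·arctan(0.00805) ≈ 0.9220°.

0.92°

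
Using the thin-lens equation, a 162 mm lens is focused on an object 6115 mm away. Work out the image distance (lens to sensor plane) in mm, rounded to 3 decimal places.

166.409 mm

1/dᵢ = 1/f − 1/dₒ = 1/162 − 1/6115 = 0.0060093 mm⁻¹.
dᵢ = 1/0.0060093 ≈ 166.4085 mm.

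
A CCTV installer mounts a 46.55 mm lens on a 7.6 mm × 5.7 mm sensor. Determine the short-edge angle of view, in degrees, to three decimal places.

7.007°

Angle of view α = 2·arctan(h/2f) with h = 5.7 mm and f = 46.55 mm.
h/2f = 0.06122; arctan(0.06122) ≈ 3.5035°, so α ≈ 7.0071°.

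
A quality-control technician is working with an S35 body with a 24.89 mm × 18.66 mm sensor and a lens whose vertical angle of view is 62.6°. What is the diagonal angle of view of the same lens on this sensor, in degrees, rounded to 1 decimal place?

From the vertical AOV: f = 18.66 / (2·tan(31.3°)) = 18.66 / 1.21602 ≈ 15.3452 mm.
Sensor diagonal = √(24.89² + 18.66²) = √967.7077 ≈ 31.1080 mm.
Diagonal AOV = 2·arctan(31.1080 / (2 × 15.3452)) = 2·arctan(1.01361) ≈ 90.7745°.

90.8°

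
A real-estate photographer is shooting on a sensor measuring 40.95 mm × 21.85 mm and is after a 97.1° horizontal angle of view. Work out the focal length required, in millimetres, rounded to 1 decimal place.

18.1 mm

From α = 2·arctan(w/2f) we get f = w / (2·tan(α/2)).
With w = 40.95 mm and α/2 = 48.55°, tan(α/2) ≈ 1.13228, so f ≈ 40.95 / 2.26457 ≈ 18.0829 mm.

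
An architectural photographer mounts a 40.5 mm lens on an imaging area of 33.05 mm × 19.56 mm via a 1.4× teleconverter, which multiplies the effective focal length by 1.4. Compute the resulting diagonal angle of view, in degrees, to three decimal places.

37.419°

Effective focal length f = 40.5 × 1.4 = 56.7 mm.
Sensor diagonal = √(33.05² + 19.56²) = √1474.8961 ≈ 38.4044 mm.
α = 2·arctan(38.404 / (2 × 56.7)) = 2·arctan(0.33866) ≈ 37.4187°.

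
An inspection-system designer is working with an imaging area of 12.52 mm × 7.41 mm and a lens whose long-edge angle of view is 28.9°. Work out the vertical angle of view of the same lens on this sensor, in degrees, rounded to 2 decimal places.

From the long-edge AOV: f = 12.52 / (2·tan(14.45°)) = 12.52 / 0.51537 ≈ 24.2931 mm.
Vertical AOV = 2·arctan(7.41 / (2 × 24.2931)) = 2·arctan(0.15251) ≈ 17.3430°.

17.34°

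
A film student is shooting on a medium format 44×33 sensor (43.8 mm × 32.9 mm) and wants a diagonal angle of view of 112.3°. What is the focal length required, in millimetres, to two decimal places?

18.37 mm

Sensor diagonal = √(43.8² + 32.9²) = √3000.8500 ≈ 54.7800 mm.
From α = 2·arctan(d/2f) we get f = d / (2·tan(α/2)).
With d = 54.7800 mm and α/2 = 56.15°, tan(α/2) ≈ 1.49097, so f ≈ 54.7800 / 2.98193 ≈ 18.3706 mm.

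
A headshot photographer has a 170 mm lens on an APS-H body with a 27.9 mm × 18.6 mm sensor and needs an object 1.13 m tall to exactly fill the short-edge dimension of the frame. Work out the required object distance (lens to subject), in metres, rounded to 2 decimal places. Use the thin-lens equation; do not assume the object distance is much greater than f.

W: 1.13 m = 1130 mm.
Magnification m = h/W = dᵢ/dₒ; combined with 1/f = 1/dₒ + 1/dᵢ this gives dₒ = f·(1 + W/h).
dₒ = 170 mm × (1 + 1130/18.6) = 170 × 61.7527 ≈ 10497.957 mm = 10.498 m.

10.50 m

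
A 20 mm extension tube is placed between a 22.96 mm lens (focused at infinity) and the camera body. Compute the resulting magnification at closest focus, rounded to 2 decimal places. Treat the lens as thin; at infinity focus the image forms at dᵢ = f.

0.87×

The tube moves the image plane from f to f + e, so dᵢ = 22.96 + 20 = 42.96 mm. Focus is achieved when 1/f = 1/dₒ + 1/dᵢ, giving dₒ = 1/(1/f − 1/(f+e)).
Magnification m = dᵢ/dₒ = (f+e)·(1/f − 1/(f+e)) = e/f = 20/22.96 ≈ 0.8711.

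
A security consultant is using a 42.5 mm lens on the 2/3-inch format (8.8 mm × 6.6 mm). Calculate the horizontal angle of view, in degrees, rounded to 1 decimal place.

11.8°

Angle of view α = 2·arctan(w/2f) with w = 8.8 mm and f = 42.5 mm.
w/2f = 0.10353; arctan(0.10353) ≈ 5.9107°, so α ≈ 11.8215°.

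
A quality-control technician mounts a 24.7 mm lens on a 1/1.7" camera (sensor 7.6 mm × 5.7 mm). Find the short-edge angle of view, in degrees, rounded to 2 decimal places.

13.16°

Angle of view α = 2·arctan(h/2f) with h = 5.7 mm and f = 24.7 mm.
h/2f = 0.11538; arctan(0.11538) ≈ 6.5819°, so α ≈ 13.1639°.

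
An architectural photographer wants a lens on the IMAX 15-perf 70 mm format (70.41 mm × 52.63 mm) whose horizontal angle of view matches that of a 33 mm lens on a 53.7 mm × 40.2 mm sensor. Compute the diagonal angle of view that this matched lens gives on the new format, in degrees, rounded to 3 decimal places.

90.899°

Equal horizontal AOV ⇒ f₂ = f₁ · 70.41/53.7 = 33 × 1.31117 ≈ 43.2687 mm.
Sensor diagonal = √(70.41² + 52.63²) = √7727.4850 ≈ 87.9061 mm.
Diagonal AOV on the new format = 2·arctan(87.9061 / (2 × 43.2687)) = 2·arctan(1.01582) ≈ 90.8991°.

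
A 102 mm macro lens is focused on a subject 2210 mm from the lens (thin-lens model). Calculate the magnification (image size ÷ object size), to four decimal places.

Thin lens: 1/f = 1/dₒ + 1/dᵢ → 1/dᵢ = 1/102 − 1/2210 = 0.0093514 mm⁻¹, so dᵢ ≈ 106.9355 mm.
Magnification m = dᵢ/dₒ = 106.9355/2210 ≈ 0.04839.

0.0484×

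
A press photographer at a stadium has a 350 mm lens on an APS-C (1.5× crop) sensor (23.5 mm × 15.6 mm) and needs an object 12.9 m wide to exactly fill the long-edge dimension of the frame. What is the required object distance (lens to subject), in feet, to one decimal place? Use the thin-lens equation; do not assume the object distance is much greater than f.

631.5 ft

W: 12.9 m = 12900 mm.
Magnification m = w/W = dᵢ/dₒ; combined with 1/f = 1/dₒ + 1/dᵢ this gives dₒ = f·(1 + W/w).
dₒ = 350 mm × (1 + 12900/23.5) = 350 × 549.9362 ≈ 192477.660 mm = 192477.660/304.8 ft = 631.488 ft.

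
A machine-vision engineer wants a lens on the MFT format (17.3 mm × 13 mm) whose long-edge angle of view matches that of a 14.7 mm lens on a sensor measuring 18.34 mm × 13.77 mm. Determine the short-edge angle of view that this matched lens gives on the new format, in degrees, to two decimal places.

Equal long-edge AOV ⇒ f₂ = f₁ · 17.3/18.34 = 14.7 × 0.94329 ≈ 13.8664 mm.
Short-edge AOV on the new format = 2·arctan(13 / (2 × 13.8664)) = 2·arctan(0.46876) ≈ 50.2305°.

50.23°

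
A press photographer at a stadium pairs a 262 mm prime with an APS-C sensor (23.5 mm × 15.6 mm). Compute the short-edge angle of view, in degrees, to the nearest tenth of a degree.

Angle of view α = 2·arctan(h/2f) with h = 15.6 mm and f = 262 mm.
h/2f = 0.02977; arctan(0.02977) ≈ 1.7052°, so α ≈ 3.4105°.

3.4°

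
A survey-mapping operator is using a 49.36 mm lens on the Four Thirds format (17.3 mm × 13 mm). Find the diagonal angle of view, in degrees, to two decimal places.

24.73°

Sensor diagonal = √(17.3² + 13²) = √468.2900 ≈ 21.6400 mm.
Angle of view α = 2·arctan(d/2f) with d = 21.6400 mm and f = 49.36 mm.
d/2f = 0.21921; arctan(0.21921) ≈ 12.3640°, so α ≈ 24.7280°.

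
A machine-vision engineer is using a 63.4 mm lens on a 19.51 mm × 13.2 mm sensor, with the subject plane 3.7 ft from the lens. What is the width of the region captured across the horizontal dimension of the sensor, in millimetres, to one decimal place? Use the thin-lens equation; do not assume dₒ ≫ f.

327.5 mm

dₒ: 3.7 ft × 304.8 mm/ft = 1127.76 mm.
Similar triangles through the lens centre give W/dₒ = w/dᵢ; with 1/f = 1/dₒ + 1/dᵢ this gives W = w·(dₒ − f)/f.
W = 19.51 mm × (1127.76 − 63.4) / 63.4 = 19.51 × 16.7880 ≈ 327.534 mm.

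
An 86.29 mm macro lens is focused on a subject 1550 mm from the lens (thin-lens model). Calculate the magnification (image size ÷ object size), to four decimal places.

0.0590×

Thin lens: 1/f = 1/dₒ + 1/dᵢ → 1/dᵢ = 1/86.29 − 1/1550 = 0.0109437 mm⁻¹, so dᵢ ≈ 91.3770 mm.
Magnification m = dᵢ/dₒ = 91.3770/1550 ≈ 0.05895.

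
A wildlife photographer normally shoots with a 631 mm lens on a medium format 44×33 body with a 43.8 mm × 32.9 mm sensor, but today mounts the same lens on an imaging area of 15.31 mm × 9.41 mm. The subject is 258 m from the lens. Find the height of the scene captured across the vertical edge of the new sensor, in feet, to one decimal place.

The focal length stays 631 mm; the relevant sensor dimension is now h = 9.41 mm. Object distance dₒ = 258 m = 258000 mm.
Thin-lens field height W = h·(dₒ − f)/f = 9.41 × (258000 − 631)/631 ≈ 3838.102 mm = 3838.102/304.8 ft = 12.5922 ft.

12.6 ft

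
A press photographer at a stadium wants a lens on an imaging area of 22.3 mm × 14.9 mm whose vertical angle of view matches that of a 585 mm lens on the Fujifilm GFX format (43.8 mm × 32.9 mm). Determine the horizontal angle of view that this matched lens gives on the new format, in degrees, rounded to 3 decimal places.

4.820°

Equal vertical AOV ⇒ f₂ = f₁ · 14.9/32.9 = 585 × 0.45289 ≈ 264.9392 mm.
Horizontal AOV on the new format = 2·arctan(22.3 / (2 × 264.9392)) = 2·arctan(0.04209) ≈ 4.8198°.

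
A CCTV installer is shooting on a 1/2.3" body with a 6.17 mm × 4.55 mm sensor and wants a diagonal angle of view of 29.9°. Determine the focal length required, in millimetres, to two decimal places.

Sensor diagonal = √(6.17² + 4.55²) = √58.7714 ≈ 7.6663 mm.
From α = 2·arctan(d/2f) we get f = d / (2·tan(α/2)).
With d = 7.6663 mm and α/2 = 14.95°, tan(α/2) ≈ 0.26701, so f ≈ 7.6663 / 0.53403 ≈ 14.3555 mm.

14.36 mm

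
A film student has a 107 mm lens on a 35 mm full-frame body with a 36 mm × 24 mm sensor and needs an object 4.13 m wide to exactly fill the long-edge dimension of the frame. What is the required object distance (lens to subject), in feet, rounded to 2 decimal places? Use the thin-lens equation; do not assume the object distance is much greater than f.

W: 4.13 m = 4130 mm.
Magnification m = w/W = dᵢ/dₒ; combined with 1/f = 1/dₒ + 1/dᵢ this gives dₒ = f·(1 + W/w).
dₒ = 107 mm × (1 + 4130/36) = 107 × 115.7222 ≈ 12382.278 mm = 12382.278/304.8 ft = 40.6243 ft.

40.62 ft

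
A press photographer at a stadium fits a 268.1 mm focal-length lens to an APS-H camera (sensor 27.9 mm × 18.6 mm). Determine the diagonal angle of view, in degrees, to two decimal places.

7.16°

Sensor diagonal = √(27.9² + 18.6²) = √1124.3700 ≈ 33.5316 mm.
Angle of view α = 2·arctan(d/2f) with d = 33.5316 mm and f = 268.1 mm.
d/2f = 0.06254; arctan(0.06254) ≈ 3.5784°, so α ≈ 7.1567°.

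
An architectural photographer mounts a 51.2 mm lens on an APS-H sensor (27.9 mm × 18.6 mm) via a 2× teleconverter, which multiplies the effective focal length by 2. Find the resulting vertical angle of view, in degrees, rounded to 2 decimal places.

10.38°

Effective focal length f = 51.2 × 2 = 102.4 mm.
α = 2·arctan(18.6 / (2 × 102.4)) = 2·arctan(0.09082) ≈ 10.3788°.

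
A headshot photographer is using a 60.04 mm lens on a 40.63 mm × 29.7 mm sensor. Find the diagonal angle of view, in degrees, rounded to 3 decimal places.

Sensor diagonal = √(40.63² + 29.7²) = √2532.8869 ≈ 50.3278 mm.
Angle of view α = 2·arctan(d/2f) with d = 50.3278 mm and f = 60.04 mm.
d/2f = 0.41912; arctan(0.41912) ≈ 22.7395°, so α ≈ 45.4790°.

45.479°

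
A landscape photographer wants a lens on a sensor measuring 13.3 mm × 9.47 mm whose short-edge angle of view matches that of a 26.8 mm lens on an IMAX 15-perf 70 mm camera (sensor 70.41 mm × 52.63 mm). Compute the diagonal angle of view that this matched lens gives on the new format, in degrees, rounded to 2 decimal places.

118.86°

Equal short-edge AOV ⇒ f₂ = f₁ · 9.47/52.63 = 26.8 × 0.17994 ≈ 4.8223 mm.
Sensor diagonal = √(13.3² + 9.47²) = √266.5709 ≈ 16.3270 mm.
Diagonal AOV on the new format = 2·arctan(16.3270 / (2 × 4.8223)) = 2·arctan(1.69288) ≈ 118.8584°.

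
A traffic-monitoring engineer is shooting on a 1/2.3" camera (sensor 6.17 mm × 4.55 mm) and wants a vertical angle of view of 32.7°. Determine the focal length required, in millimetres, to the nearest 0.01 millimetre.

From α = 2·arctan(h/2f) we get f = h / (2·tan(α/2)).
With h = 4.55 mm and α/2 = 16.35°, tan(α/2) ≈ 0.29337, so f ≈ 4.55 / 0.58674 ≈ 7.7548 mm.

7.75 mm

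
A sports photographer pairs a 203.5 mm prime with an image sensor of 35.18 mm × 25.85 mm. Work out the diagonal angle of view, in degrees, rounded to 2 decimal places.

Sensor diagonal = √(35.18² + 25.85²) = √1905.8549 ≈ 43.6561 mm.
Angle of view α = 2·arctan(d/2f) with d = 43.6561 mm and f = 203.5 mm.
d/2f = 0.10726; arctan(0.10726) ≈ 6.1223°, so α ≈ 12.2446°.

12.24°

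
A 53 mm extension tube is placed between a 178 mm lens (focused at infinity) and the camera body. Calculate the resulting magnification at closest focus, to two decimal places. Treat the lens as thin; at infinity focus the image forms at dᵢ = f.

The tube moves the image plane from f to f + e, so dᵢ = 178 + 53 = 231 mm. Focus is achieved when 1/f = 1/dₒ + 1/dᵢ, giving dₒ = 1/(1/f − 1/(f+e)).
Magnification m = dᵢ/dₒ = (f+e)·(1/f − 1/(f+e)) = e/f = 53/178 ≈ 0.2978.

0.30×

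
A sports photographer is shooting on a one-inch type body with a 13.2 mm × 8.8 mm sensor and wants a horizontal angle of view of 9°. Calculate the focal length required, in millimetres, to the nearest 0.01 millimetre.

83.86 mm

From α = 2·arctan(w/2f) we get f = w / (2·tan(α/2)).
With w = 13.2 mm and α/2 = 4.5°, tan(α/2) ≈ 0.07870, so f ≈ 13.2 / 0.15740 ≈ 83.8610 mm.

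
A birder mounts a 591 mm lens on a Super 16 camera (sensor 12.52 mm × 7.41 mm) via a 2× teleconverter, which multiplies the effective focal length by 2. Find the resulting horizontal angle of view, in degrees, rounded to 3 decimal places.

0.607°

Effective focal length f = 591 × 2 = 1182 mm.
α = 2·arctan(12.52 / (2 × 1182)) = 2·arctan(0.00530) ≈ 0.6069°.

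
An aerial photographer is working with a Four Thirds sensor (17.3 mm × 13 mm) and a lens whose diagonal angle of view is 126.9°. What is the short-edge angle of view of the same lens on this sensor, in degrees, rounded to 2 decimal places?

Sensor diagonal = √(17.3² + 13²) = √468.2900 ≈ 21.6400 mm.
From the diagonal AOV: f = 21.6400 / (2·tan(63.45°)) = 21.6400 / 4.00263 ≈ 5.4064 mm.
Short-edge AOV = 2·arctan(13 / (2 × 5.4064)) = 2·arctan(1.20227) ≈ 100.4952°.

100.50°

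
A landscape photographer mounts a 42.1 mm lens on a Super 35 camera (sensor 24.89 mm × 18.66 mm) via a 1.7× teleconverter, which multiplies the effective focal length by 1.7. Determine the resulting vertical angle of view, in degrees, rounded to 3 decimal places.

14.855°

Effective focal length f = 42.1 × 1.7 = 71.57 mm.
α = 2·arctan(18.66 / (2 × 71.57)) = 2·arctan(0.13036) ≈ 14.8546°.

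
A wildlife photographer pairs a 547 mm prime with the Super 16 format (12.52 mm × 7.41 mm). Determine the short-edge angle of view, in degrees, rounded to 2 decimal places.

Angle of view α = 2·arctan(h/2f) with h = 7.41 mm and f = 547 mm.
h/2f = 0.00677; arctan(0.00677) ≈ 0.3881°, so α ≈ 0.7762°.

0.78°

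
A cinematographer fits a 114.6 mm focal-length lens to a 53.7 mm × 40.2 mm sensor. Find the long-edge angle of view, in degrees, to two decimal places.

26.37°

Angle of view α = 2·arctan(w/2f) with w = 53.7 mm and f = 114.6 mm.
w/2f = 0.23429; arctan(0.23429) ≈ 13.1862°, so α ≈ 26.3723°.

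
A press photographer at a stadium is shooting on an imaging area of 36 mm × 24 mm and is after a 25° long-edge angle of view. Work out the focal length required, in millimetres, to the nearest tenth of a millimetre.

From α = 2·arctan(w/2f) we get f = w / (2·tan(α/2)).
With w = 36 mm and α/2 = 12.5°, tan(α/2) ≈ 0.22169, so f ≈ 36 / 0.44339 ≈ 81.1928 mm.

81.2 mm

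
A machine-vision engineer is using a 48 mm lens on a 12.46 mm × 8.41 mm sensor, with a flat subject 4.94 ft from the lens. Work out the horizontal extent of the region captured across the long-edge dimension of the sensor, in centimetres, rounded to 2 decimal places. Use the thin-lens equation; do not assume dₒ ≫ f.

dₒ: 4.94 ft × 304.8 mm/ft = 1505.71 mm.
Similar triangles through the lens centre give W/dₒ = w/dᵢ; with 1/f = 1/dₒ + 1/dᵢ this gives W = w·(dₒ − f)/f.
W = 12.46 mm × (1505.71 − 48) / 48 = 12.46 × 30.3690 ≈ 378.398 mm = 37.8398 cm.

37.84 cm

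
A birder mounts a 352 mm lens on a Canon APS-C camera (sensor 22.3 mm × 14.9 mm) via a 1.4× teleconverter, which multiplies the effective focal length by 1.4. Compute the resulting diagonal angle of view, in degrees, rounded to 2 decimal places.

Effective focal length f = 352 × 1.4 = 492.8 mm.
Sensor diagonal = √(22.3² + 14.9²) = √719.3000 ≈ 26.8198 mm.
α = 2·arctan(26.820 / (2 × 492.8)) = 2·arctan(0.02721) ≈ 3.1175°.

3.12°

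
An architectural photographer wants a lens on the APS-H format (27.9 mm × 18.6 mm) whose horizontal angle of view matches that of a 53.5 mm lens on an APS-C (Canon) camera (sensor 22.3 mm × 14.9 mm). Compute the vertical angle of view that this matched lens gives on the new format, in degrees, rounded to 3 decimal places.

15.820°

Equal horizontal AOV ⇒ f₂ = f₁ · 27.9/22.3 = 53.5 × 1.25112 ≈ 66.9350 mm.
Vertical AOV on the new format = 2·arctan(18.6 / (2 × 66.9350)) = 2·arctan(0.13894) ≈ 15.8202°.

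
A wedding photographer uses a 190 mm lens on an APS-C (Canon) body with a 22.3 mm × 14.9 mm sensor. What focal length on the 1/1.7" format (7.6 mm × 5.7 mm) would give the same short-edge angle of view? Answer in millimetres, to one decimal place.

72.7 mm

Equal angle of view means equal height/f ratio, so f₂ = f₁ · (height₂/height₁) = 190 × 5.7/14.9.
f₂ = 190 × 0.38255 ≈ 72.685 mm.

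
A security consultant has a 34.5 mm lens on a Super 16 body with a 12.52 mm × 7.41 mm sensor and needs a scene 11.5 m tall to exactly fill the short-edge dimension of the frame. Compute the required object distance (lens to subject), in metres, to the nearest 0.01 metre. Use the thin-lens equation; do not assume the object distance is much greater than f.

W: 11.5 m = 11500 mm.
Magnification m = h/W = dᵢ/dₒ; combined with 1/f = 1/dₒ + 1/dᵢ this gives dₒ = f·(1 + W/h).
dₒ = 34.5 mm × (1 + 11500/7.41) = 34.5 × 1552.9568 ≈ 53577.010 mm = 53.577 m.

53.58 m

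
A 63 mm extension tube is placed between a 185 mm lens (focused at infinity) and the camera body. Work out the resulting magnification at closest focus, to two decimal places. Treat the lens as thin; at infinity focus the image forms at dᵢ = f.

0.34×

The tube moves the image plane from f to f + e, so dᵢ = 185 + 63 = 248 mm. Focus is achieved when 1/f = 1/dₒ + 1/dᵢ, giving dₒ = 1/(1/f − 1/(f+e)).
Magnification m = dᵢ/dₒ = (f+e)·(1/f − 1/(f+e)) = e/f = 63/185 ≈ 0.3405.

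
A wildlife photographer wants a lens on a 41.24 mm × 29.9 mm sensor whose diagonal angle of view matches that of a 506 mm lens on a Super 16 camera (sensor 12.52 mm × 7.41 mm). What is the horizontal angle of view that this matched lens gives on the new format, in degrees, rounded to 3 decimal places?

Sensor diagonal = √(12.52² + 7.41²) = √211.6585 ≈ 14.5485 mm.
Sensor diagonal = √(41.24² + 29.9²) = √2594.7476 ≈ 50.9387 mm.
Equal diagonal AOV ⇒ f₂ = f₁ · 50.9387/14.5485 = 506 × 3.50130 ≈ 1771.6593 mm.
Horizontal AOV on the new format = 2·arctan(41.24 / (2 × 1771.6593)) = 2·arctan(0.01164) ≈ 1.3336°.

1.334°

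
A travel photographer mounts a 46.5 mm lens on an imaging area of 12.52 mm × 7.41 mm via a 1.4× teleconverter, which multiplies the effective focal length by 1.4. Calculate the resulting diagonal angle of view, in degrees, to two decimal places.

Effective focal length f = 46.5 × 1.4 = 65.1 mm.
Sensor diagonal = √(12.52² + 7.41²) = √211.6585 ≈ 14.5485 mm.
α = 2·arctan(14.548 / (2 × 65.1)) = 2·arctan(0.11174) ≈ 12.7515°.

12.75°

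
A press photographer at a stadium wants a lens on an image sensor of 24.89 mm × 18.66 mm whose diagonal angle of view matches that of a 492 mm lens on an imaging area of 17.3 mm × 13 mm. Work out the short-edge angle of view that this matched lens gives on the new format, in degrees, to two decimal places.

Sensor diagonal = √(17.3² + 13²) = √468.2900 ≈ 21.6400 mm.
Sensor diagonal = √(24.89² + 18.66²) = √967.7077 ≈ 31.1080 mm.
Equal diagonal AOV ⇒ f₂ = f₁ · 31.1080/21.6400 = 492 × 1.43752 ≈ 707.2611 mm.
Short-edge AOV on the new format = 2·arctan(18.66 / (2 × 707.2611)) = 2·arctan(0.01319) ≈ 1.5116°.

1.51°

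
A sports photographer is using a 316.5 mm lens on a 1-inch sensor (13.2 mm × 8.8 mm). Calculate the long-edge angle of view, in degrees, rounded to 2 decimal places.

Angle of view α = 2·arctan(w/2f) with w = 13.2 mm and f = 316.5 mm.
w/2f = 0.02085; arctan(0.02085) ≈ 1.1946°, so α ≈ 2.3892°.

2.39°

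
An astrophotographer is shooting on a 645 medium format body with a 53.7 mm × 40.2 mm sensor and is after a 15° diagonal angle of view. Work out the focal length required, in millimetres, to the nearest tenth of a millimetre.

254.8 mm

Sensor diagonal = √(53.7² + 40.2²) = √4499.7300 ≈ 67.0800 mm.
From α = 2·arctan(d/2f) we get f = d / (2·tan(α/2)).
With d = 67.0800 mm and α/2 = 7.5°, tan(α/2) ≈ 0.13165, so f ≈ 67.0800 / 0.26330 ≈ 254.7617 mm.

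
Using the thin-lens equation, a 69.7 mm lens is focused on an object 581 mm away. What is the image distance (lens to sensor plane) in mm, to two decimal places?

79.20 mm

1/dᵢ = 1/f − 1/dₒ = 1/69.7 − 1/581 = 0.0126260 mm⁻¹.
dᵢ = 1/0.0126260 ≈ 79.2014 mm.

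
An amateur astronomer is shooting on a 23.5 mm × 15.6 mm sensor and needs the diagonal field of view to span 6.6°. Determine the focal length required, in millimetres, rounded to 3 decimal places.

Sensor diagonal = √(23.5² + 15.6²) = √795.6100 ≈ 28.2066 mm.
From α = 2·arctan(d/2f) we get f = d / (2·tan(α/2)).
With d = 28.2066 mm and α/2 = 3.3°, tan(α/2) ≈ 0.05766, so f ≈ 28.2066 / 0.11532 ≈ 244.5954 mm.

244.595 mm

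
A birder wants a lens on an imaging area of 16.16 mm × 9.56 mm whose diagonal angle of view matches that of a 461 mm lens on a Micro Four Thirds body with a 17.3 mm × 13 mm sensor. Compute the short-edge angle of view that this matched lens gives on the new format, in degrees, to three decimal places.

Sensor diagonal = √(17.3² + 13²) = √468.2900 ≈ 21.6400 mm.
Sensor diagonal = √(16.16² + 9.56²) = √352.5392 ≈ 18.7760 mm.
Equal diagonal AOV ⇒ f₂ = f₁ · 18.7760/21.6400 = 461 × 0.86765 ≈ 399.9882 mm.
Short-edge AOV on the new format = 2·arctan(9.56 / (2 × 399.9882)) = 2·arctan(0.01195) ≈ 1.3693°.

1.369°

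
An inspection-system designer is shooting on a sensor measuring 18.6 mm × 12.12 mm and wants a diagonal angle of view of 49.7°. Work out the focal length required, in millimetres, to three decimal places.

23.968 mm

Sensor diagonal = √(18.6² + 12.12²) = √492.8544 ≈ 22.2003 mm.
From α = 2·arctan(d/2f) we get f = d / (2·tan(α/2)).
With d = 22.2003 mm and α/2 = 24.85°, tan(α/2) ≈ 0.46312, so f ≈ 22.2003 / 0.92625 ≈ 23.9680 mm.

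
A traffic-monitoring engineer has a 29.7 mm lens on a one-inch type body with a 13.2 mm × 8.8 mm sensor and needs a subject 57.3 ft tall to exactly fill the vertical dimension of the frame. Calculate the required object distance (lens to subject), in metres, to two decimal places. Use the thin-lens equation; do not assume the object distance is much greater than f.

58.97 m

W: 57.3 ft × 304.8 mm/ft = 17465.04 mm.
Magnification m = h/W = dᵢ/dₒ; combined with 1/f = 1/dₒ + 1/dᵢ this gives dₒ = f·(1 + W/h).
dₒ = 29.7 mm × (1 + 17465/8.8) = 29.7 × 1985.6636 ≈ 58974.208 mm = 58.9742 m.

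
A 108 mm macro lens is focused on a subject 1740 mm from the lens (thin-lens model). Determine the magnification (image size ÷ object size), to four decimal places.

Thin lens: 1/f = 1/dₒ + 1/dᵢ → 1/dᵢ = 1/108 − 1/1740 = 0.0086845 mm⁻¹, so dᵢ ≈ 115.1471 mm.
Magnification m = dᵢ/dₒ = 115.1471/1740 ≈ 0.06618.

0.0662×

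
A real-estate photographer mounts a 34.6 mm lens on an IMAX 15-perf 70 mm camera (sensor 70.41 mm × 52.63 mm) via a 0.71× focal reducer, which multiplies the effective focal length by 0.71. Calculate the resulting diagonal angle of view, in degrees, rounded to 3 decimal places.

121.597°

Effective focal length f = 34.6 × 0.71 = 24.566 mm.
Sensor diagonal = √(70.41² + 52.63²) = √7727.4850 ≈ 87.9061 mm.
α = 2·arctan(87.906 / (2 × 24.566)) = 2·arctan(1.78918) ≈ 121.5971°.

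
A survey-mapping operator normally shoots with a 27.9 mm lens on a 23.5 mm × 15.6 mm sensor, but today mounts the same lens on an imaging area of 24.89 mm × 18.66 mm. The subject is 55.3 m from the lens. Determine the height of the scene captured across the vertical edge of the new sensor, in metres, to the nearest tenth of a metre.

The focal length stays 27.9 mm; the relevant sensor dimension is now h = 18.66 mm. Object distance dₒ = 55.3 m = 55300 mm.
Thin-lens field height W = h·(dₒ − f)/f = 18.66 × (55300 − 27.9)/27.9 ≈ 36966.931 mm = 36.9669 m.

37.0 m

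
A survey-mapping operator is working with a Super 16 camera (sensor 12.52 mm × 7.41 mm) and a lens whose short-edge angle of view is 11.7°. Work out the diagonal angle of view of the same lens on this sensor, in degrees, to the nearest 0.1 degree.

22.7°

From the short-edge AOV: f = 7.41 / (2·tan(5.85°)) = 7.41 / 0.20492 ≈ 36.1611 mm.
Sensor diagonal = √(12.52² + 7.41²) = √211.6585 ≈ 14.5485 mm.
Diagonal AOV = 2·arctan(14.5485 / (2 × 36.1611)) = 2·arctan(0.20116) ≈ 22.7479°.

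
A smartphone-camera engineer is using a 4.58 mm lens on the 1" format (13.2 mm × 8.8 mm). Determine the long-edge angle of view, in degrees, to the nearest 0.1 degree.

110.5°

Angle of view α = 2·arctan(w/2f) with w = 13.2 mm and f = 4.58 mm.
w/2f = 1.44105; arctan(1.44105) ≈ 55.2417°, so α ≈ 110.4834°.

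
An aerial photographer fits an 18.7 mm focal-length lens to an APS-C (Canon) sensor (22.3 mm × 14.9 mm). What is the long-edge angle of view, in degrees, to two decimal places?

Angle of view α = 2·arctan(w/2f) with w = 22.3 mm and f = 18.7 mm.
w/2f = 0.59626; arctan(0.59626) ≈ 30.8058°, so α ≈ 61.6116°.

61.61°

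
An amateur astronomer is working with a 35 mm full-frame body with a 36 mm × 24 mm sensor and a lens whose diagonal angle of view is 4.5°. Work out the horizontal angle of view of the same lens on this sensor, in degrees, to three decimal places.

Sensor diagonal = √(36² + 24²) = √1872.0000 ≈ 43.2666 mm.
From the diagonal AOV: f = 43.2666 / (2·tan(2.25°)) = 43.2666 / 0.07858 ≈ 550.6044 mm.
Horizontal AOV = 2·arctan(36 / (2 × 550.6044)) = 2·arctan(0.03269) ≈ 3.7448°.

3.745°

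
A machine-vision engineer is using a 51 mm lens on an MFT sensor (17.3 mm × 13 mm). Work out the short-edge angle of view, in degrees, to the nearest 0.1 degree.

14.5°

Angle of view α = 2·arctan(h/2f) with h = 13 mm and f = 51 mm.
h/2f = 0.12745; arctan(0.12745) ≈ 7.2632°, so α ≈ 14.5265°.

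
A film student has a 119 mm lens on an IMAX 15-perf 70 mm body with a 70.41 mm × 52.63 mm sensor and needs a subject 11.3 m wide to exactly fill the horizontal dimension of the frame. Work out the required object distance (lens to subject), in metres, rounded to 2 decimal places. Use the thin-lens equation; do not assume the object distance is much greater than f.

19.22 m

W: 11.3 m = 11300 mm.
Magnification m = w/W = dᵢ/dₒ; combined with 1/f = 1/dₒ + 1/dᵢ this gives dₒ = f·(1 + W/w).
dₒ = 119 mm × (1 + 11300/70.41) = 119 × 161.4886 ≈ 19217.139 mm = 19.2171 m.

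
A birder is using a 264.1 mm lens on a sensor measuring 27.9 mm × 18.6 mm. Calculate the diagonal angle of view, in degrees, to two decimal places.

Sensor diagonal = √(27.9² + 18.6²) = √1124.3700 ≈ 33.5316 mm.
Angle of view α = 2·arctan(d/2f) with d = 33.5316 mm and f = 264.1 mm.
d/2f = 0.06348; arctan(0.06348) ≈ 3.6324°, so α ≈ 7.2648°.

7.26°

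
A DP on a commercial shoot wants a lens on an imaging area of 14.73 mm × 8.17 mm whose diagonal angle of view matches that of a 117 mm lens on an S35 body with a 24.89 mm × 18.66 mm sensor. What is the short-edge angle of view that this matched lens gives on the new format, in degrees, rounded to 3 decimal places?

7.379°

Sensor diagonal = √(24.89² + 18.66²) = √967.7077 ≈ 31.1080 mm.
Sensor diagonal = √(14.73² + 8.17²) = √283.7218 ≈ 16.8440 mm.
Equal diagonal AOV ⇒ f₂ = f₁ · 16.8440/31.1080 = 117 × 0.54147 ≈ 63.3520 mm.
Short-edge AOV on the new format = 2·arctan(8.17 / (2 × 63.3520)) = 2·arctan(0.06448) ≈ 7.3788°.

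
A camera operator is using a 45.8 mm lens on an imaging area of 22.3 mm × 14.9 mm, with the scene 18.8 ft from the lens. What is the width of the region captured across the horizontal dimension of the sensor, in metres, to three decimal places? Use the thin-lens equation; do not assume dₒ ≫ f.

dₒ: 18.8 ft × 304.8 mm/ft = 5730.24 mm.
Similar triangles through the lens centre give W/dₒ = w/dᵢ; with 1/f = 1/dₒ + 1/dᵢ this gives W = w·(dₒ − f)/f.
W = 22.3 mm × (5730.24 − 45.8) / 45.8 = 22.3 × 124.1144 ≈ 2767.751 mm = 2.76775 m.

2.768 m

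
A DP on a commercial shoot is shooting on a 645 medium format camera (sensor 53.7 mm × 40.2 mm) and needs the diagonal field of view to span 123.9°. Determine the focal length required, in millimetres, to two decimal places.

Sensor diagonal = √(53.7² + 40.2²) = √4499.7300 ≈ 67.0800 mm.
From α = 2·arctan(d/2f) we get f = d / (2·tan(α/2)).
With d = 67.0800 mm and α/2 = 61.95°, tan(α/2) ≈ 1.87677, so f ≈ 67.0800 / 3.75355 ≈ 17.8711 mm.

17.87 mm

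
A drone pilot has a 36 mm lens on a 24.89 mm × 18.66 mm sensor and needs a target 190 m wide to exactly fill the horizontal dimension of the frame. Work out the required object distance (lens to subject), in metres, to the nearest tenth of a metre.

274.8 m

W: 190 m = 190000 mm.
Magnification m = w/W = dᵢ/dₒ; combined with 1/f = 1/dₒ + 1/dᵢ this gives dₒ = f·(1 + W/w).
dₒ = 36 mm × (1 + 190000/24.89) = 36 × 7634.5878 ≈ 274845.160 mm = 274.845 m.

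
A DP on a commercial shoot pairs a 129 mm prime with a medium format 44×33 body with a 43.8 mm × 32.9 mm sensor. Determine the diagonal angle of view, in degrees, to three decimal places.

23.975°

Sensor diagonal = √(43.8² + 32.9²) = √3000.8500 ≈ 54.7800 mm.
Angle of view α = 2·arctan(d/2f) with d = 54.7800 mm and f = 129 mm.
d/2f = 0.21233; arctan(0.21233) ≈ 11.9873°, so α ≈ 23.9747°.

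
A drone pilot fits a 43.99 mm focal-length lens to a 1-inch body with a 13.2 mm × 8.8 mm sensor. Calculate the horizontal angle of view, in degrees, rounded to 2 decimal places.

17.07°

Angle of view α = 2·arctan(w/2f) with w = 13.2 mm and f = 43.99 mm.
w/2f = 0.15003; arctan(0.15003) ≈ 8.5327°, so α ≈ 17.0654°.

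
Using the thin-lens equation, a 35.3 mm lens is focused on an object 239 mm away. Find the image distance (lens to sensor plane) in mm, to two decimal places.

41.42 mm

1/dᵢ = 1/f − 1/dₒ = 1/35.3 − 1/239 = 0.0241445 mm⁻¹.
dᵢ = 1/0.0241445 ≈ 41.4173 mm.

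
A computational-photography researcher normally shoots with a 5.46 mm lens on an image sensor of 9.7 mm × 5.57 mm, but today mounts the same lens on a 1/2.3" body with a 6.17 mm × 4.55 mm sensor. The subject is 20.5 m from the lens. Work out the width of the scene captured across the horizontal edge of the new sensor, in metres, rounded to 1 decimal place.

The focal length stays 5.46 mm; the relevant sensor dimension is now w = 6.17 mm. Object distance dₒ = 20.5 m = 20500 mm.
Thin-lens field width W = w·(dₒ − f)/f = 6.17 × (20500 − 5.46)/5.46 ≈ 23159.581 mm = 23.1596 m.

23.2 m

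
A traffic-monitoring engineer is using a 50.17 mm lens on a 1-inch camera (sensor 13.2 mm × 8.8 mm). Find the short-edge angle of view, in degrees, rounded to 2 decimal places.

Angle of view α = 2·arctan(h/2f) with h = 8.8 mm and f = 50.17 mm.
h/2f = 0.08770; arctan(0.08770) ≈ 5.0121°, so α ≈ 10.0242°.

10.02°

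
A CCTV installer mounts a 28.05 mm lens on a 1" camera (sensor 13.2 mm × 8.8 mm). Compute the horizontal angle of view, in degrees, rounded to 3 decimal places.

26.481°

Angle of view α = 2·arctan(w/2f) with w = 13.2 mm and f = 28.05 mm.
w/2f = 0.23529; arctan(0.23529) ≈ 13.2405°, so α ≈ 26.4810°.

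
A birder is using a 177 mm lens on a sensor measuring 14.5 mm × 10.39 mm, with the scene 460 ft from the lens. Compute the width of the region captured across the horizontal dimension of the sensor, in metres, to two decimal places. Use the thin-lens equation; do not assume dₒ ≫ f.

dₒ: 460 ft × 304.8 mm/ft = 140208.00 mm.
Similar triangles through the lens centre give W/dₒ = w/dᵢ; with 1/f = 1/dₒ + 1/dᵢ this gives W = w·(dₒ − f)/f.
W = 14.5 mm × (140208 − 177) / 177 = 14.5 × 791.1356 ≈ 11471.466 mm = 11.4715 m.

11.47 m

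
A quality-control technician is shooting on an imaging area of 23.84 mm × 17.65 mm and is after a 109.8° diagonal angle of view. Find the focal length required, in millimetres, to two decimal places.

10.42 mm

Sensor diagonal = √(23.84² + 17.65²) = √879.8681 ≈ 29.6626 mm.
From α = 2·arctan(d/2f) we get f = d / (2·tan(α/2)).
With d = 29.6626 mm and α/2 = 54.9°, tan(α/2) ≈ 1.42286, so f ≈ 29.6626 / 2.84571 ≈ 10.4236 mm.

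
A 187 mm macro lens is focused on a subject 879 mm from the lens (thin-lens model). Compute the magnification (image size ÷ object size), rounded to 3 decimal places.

0.270×

Thin lens: 1/f = 1/dₒ + 1/dᵢ → 1/dᵢ = 1/187 − 1/879 = 0.0042099 mm⁻¹, so dᵢ ≈ 237.5332 mm.
Magnification m = dᵢ/dₒ = 237.5332/879 ≈ 0.27023.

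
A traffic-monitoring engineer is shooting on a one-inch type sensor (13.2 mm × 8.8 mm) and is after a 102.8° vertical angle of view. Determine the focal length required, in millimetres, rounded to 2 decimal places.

From α = 2·arctan(h/2f) we get f = h / (2·tan(α/2)).
With h = 8.8 mm and α/2 = 51.4°, tan(α/2) ≈ 1.25268, so f ≈ 8.8 / 2.50536 ≈ 3.5125 mm.

3.51 mm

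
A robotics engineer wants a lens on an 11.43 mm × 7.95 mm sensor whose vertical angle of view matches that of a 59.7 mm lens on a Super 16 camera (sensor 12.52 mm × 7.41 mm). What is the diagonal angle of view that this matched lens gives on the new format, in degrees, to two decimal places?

Equal vertical AOV ⇒ f₂ = f₁ · 7.95/7.41 = 59.7 × 1.07287 ≈ 64.0506 mm.
Sensor diagonal = √(11.43² + 7.95²) = √193.8474 ≈ 13.9229 mm.
Diagonal AOV on the new format = 2·arctan(13.9229 / (2 × 64.0506)) = 2·arctan(0.10869) ≈ 12.4059°.

12.41°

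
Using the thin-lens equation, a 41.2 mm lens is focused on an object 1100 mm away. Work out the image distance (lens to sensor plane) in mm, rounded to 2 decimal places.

42.80 mm

1/dᵢ = 1/f − 1/dₒ = 1/41.2 − 1/1100 = 0.0233628 mm⁻¹.
dᵢ = 1/0.0233628 ≈ 42.8032 mm.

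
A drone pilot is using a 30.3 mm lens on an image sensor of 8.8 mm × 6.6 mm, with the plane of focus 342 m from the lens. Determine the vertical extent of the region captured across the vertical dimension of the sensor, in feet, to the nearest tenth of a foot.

dₒ: 342 m = 342000 mm.
Similar triangles through the lens centre give W/dₒ = h/dᵢ; with 1/f = 1/dₒ + 1/dᵢ this gives W = h·(dₒ − f)/f.
W = 6.6 mm × (342000 − 30.3) / 30.3 = 6.6 × 11286.1287 ≈ 74488.450 mm = 74488.450/304.8 ft = 244.385 ft.

244.4 ft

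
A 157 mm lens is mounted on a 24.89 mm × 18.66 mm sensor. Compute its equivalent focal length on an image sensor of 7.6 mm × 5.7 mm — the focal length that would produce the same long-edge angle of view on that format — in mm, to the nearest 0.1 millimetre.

Equal angle of view means equal width/f ratio, so f₂ = f₁ · (width₂/width₁) = 157 × 7.6/24.89.
f₂ = 157 × 0.30534 ≈ 47.939 mm.

47.9 mm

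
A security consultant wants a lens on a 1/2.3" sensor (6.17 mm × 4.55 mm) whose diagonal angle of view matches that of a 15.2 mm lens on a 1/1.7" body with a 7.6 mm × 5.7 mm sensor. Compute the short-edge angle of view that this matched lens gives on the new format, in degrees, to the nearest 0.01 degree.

21.01°

Sensor diagonal = √(7.6² + 5.7²) = √90.2500 ≈ 9.5000 mm.
Sensor diagonal = √(6.17² + 4.55²) = √58.7714 ≈ 7.6663 mm.
Equal diagonal AOV ⇒ f₂ = f₁ · 7.6663/9.5000 = 15.2 × 0.80697 ≈ 12.2660 mm.
Short-edge AOV on the new format = 2·arctan(4.55 / (2 × 12.2660)) = 2·arctan(0.18547) ≈ 21.0147°.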